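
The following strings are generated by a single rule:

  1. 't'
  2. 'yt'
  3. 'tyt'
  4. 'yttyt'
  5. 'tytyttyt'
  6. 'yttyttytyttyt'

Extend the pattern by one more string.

Each term (from the third on) is the two preceding terms concatenated in order: term 3 = t·yt = tyt.
The next term joins tytyttyt and yttyttytyttyt.

tytyttytyttyttytyttyt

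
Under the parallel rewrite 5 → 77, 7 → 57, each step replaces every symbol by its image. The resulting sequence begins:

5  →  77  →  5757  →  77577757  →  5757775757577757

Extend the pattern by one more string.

77577757575777577757775757577757

Replace each of the 16 characters of 5757775757577757 in place — 77 57 77 57 57 57 77 57 77 57 77 57 57 57 77 57 — and concatenate.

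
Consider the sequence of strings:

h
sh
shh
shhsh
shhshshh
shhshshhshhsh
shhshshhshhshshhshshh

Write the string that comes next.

Each term (from the third on) is the previous term followed by the one before it: term 3 = sh·h = shh.
So term 8 is shhshshhshhshshhshshh·shhshshhshhsh.

shhshshhshhshshhshshhshhshshhshhsh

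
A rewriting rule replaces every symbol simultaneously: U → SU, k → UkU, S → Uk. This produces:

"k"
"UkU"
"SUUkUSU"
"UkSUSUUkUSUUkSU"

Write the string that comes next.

SUUkUUkSUUkSUSUUkUSUUkSUSUUkUUkSU

Applying the rule to each of the 15 symbols of UkSUSUUkUSUUkSU gives the pieces SU UkU Uk SU Uk SU SU UkU SU Uk SU SU UkU Uk SU, which concatenate to the answer.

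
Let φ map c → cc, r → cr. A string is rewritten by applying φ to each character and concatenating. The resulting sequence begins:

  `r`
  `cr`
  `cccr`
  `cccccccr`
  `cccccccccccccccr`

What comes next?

cccccccccccccccccccccccccccccccr

Replace each of the 16 characters of cccccccccccccccr in place — cc cc cc cc cc cc cc cc cc cc cc cc cc cc cc cr — and concatenate.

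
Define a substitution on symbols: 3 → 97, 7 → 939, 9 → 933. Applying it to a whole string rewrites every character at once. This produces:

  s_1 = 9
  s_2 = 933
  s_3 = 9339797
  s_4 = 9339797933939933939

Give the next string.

9339797933939933939933979793397933933979793397933

φ(9339797933939933939) expands symbol-by-symbol to 933 97 97 933 939 933 939 933 97 97 933 97 933 933 97 97 933 97 933; joining the 19 pieces gives the next term.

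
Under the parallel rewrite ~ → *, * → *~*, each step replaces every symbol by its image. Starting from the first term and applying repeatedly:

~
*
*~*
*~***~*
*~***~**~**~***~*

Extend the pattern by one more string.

Applying the rule to each of the 17 symbols of *~***~**~**~***~* gives the pieces *~* * *~* *~* *~* * *~* *~* * *~* *~* * *~* *~* *~* * *~*, which concatenate to the answer.

*~***~**~**~***~**~***~**~***~**~**~***~*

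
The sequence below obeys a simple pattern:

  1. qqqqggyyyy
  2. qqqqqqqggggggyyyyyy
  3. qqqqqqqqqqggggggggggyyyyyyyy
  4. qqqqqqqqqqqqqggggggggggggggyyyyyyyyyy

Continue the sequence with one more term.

qqqqqqqqqqqqqqqqggggggggggggggggggyyyyyyyyyyyy

The n-th term is 3n+1 q's then 4n-2 g's then 2n+2 y's (n = 1, 2, …).
For the next term, n = 5, so the run lengths are 16, 18, 12.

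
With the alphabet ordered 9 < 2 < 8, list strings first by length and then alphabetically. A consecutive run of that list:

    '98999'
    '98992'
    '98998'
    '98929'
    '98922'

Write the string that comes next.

98928

The successor of 98922 increments the rightmost position that isn't already 8 and resets every position after it to 9.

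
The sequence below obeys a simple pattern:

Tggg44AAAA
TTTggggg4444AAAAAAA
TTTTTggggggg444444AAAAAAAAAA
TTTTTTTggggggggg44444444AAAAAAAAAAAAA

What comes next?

Term n consists of 2n-1 T's, followed by 2n+1 g's, followed by 2n 4's, followed by 3n+1 A's (n = 1, 2, …).
At n = 5 the blocks have lengths 9, 11, 10, 16.

TTTTTTTTTggggggggggg4444444444AAAAAAAAAAAAAAAA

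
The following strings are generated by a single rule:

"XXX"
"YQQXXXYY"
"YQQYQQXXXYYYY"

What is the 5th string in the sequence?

Every step adds YQQ to the front and YY to the end of the previous string.
From YQQYQQXXXYYYY, 2 further steps: YQQYQQXXXYYYY → YQQYQQYQQXXXYYYYYY → (answer).

YQQYQQYQQYQQXXXYYYYYYYY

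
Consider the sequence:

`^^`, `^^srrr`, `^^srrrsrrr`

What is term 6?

^^srrrsrrrsrrrsrrrsrrr

Each term is the previous one with srrr appended.
From ^^srrrsrrr, 3 further steps: ^^srrrsrrr → ^^srrrsrrrsrrr → ^^srrrsrrrsrrrsrrr → (answer).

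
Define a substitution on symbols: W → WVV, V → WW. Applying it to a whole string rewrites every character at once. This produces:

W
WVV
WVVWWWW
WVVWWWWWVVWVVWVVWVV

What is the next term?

Rewriting the 19 symbols of WVVWWWWWVVWVVWVVWVV one by one yields WVV WW WW WVV WVV WVV WVV WVV WW WW WVV WW WW WVV WW WW WVV WW WW; concatenated:

WVVWWWWWVVWVVWVVWVVWVVWWWWWVVWWWWWVVWWWWWVVWWWW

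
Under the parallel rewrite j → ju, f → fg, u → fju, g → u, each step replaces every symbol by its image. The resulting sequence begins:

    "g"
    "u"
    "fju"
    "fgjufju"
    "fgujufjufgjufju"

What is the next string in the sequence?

Rewriting the 15 symbols of fgujufjufgjufju one by one yields fg u fju ju fju fg ju fju fg u ju fju fg ju fju; concatenated:

fgufjujufjufgjufjufgujufjufgjufju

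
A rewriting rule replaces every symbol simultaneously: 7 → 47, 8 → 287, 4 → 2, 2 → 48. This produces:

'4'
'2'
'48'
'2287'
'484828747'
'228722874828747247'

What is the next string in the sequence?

φ(228722874828747247) expands symbol-by-symbol to 48 48 287 47 48 48 287 47 2 287 48 287 47 2 47 48 2 47; joining the 18 pieces gives the next term.

4848287474848287472287482874724748247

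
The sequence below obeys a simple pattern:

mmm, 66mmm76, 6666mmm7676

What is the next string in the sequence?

666666mmm767676

s(k+1) = 66·s(k)·76, so each term gains 66 as a prefix and 76 as a suffix.
So the next term is 66·6666mmm7676·76.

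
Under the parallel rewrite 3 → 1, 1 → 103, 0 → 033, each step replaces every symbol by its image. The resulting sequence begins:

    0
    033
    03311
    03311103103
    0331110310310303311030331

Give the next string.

Applying the rule to each of the 25 symbols of 0331110310310303311030331 gives the pieces 033 1 1 103 103 103 033 1 103 033 1 103 033 1 033 1 1 103 103 033 1 033 1 1 103, which concatenate to the answer.

0331110310310303311030331103033103311103103033103311103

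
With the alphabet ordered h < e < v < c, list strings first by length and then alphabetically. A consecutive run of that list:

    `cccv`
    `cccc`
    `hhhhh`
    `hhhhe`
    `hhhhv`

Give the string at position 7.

Continuing the enumeration 2 steps past hhhhv: hhhhv → hhhhc → (answer).

hhheh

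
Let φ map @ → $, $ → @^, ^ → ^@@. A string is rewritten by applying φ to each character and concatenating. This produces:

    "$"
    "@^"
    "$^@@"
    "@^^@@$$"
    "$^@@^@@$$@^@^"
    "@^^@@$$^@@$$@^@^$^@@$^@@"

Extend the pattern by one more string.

Replace each of the 24 characters of @^^@@$$^@@$$@^@^$^@@$^@@ in place — $ ^@@ ^@@ $ $ @^ @^ ^@@ $ $ @^ @^ $ ^@@ $ ^@@ @^ ^@@ $ $ @^ ^@@ $ $ — and concatenate.

$^@@^@@$$@^@^^@@$$@^@^$^@@$^@@@^^@@$$@^^@@$$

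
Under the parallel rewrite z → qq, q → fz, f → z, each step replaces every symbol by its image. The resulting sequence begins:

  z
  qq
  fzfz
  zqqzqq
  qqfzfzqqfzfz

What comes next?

Apply φ to qqfzfzqqfzfz symbol by symbol: q→fz, q→fz, f→z, z→qq, f→z, z→qq, q→fz, q→fz, f→z, z→qq, f→z, z→qq; joined: fz fz z qq z qq fz fz z qq z qq.

fzfzzqqzqqfzfzzqqzqq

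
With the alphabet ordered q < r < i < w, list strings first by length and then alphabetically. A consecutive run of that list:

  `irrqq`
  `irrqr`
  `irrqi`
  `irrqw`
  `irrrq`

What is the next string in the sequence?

irrrr

The successor of irrrq increments the rightmost position that isn't already w and resets every position after it to q.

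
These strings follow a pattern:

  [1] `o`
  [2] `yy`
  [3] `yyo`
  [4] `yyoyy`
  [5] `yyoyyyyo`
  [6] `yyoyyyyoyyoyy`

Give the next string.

This is a Fibonacci-style word recurrence s(k) = s(k−1)·s(k−2): e.g. yy·o = yyo.
Continuing: yyoyyyyoyyoyy · yyoyyyyo gives term 7.

yyoyyyyoyyoyyyyoyyyyo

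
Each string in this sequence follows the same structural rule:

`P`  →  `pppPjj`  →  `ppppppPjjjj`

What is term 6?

s(k+1) = ppp·s(k)·jj, so each term gains ppp as a prefix and jj as a suffix.
From ppppppPjjjj, 3 further steps: ppppppPjjjj → pppppppppPjjjjjj → ppppppppppppPjjjjjjjj → (answer).

pppppppppppppppPjjjjjjjjjj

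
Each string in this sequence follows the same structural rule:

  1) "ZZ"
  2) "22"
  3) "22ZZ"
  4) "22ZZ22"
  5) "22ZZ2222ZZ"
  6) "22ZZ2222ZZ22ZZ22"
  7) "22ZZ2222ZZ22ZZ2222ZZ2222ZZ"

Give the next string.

This is a Fibonacci-style word recurrence s(k) = s(k−1)·s(k−2): e.g. 22·ZZ = 22ZZ.
So term 8 is 22ZZ2222ZZ22ZZ2222ZZ2222ZZ·22ZZ2222ZZ22ZZ22.

22ZZ2222ZZ22ZZ2222ZZ2222ZZ22ZZ2222ZZ22ZZ22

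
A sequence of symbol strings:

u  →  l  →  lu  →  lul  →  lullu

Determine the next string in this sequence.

lullulul

This is a Fibonacci-style word recurrence s(k) = s(k−1)·s(k−2): e.g. l·u = lu.
Continuing: lullu · lul gives term 6.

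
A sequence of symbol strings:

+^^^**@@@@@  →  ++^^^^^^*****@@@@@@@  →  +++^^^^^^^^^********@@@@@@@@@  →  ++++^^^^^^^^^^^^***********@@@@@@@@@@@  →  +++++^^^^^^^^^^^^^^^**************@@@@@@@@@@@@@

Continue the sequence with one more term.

Each string has the form +^{n} ^^{3n} *^{3n-1} @^{2n+3} (n = 1, 2, …).
For the next term, n = 6, so the run lengths are 6, 18, 17, 15.

++++++^^^^^^^^^^^^^^^^^^*****************@@@@@@@@@@@@@@@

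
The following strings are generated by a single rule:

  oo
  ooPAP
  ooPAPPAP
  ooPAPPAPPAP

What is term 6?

ooPAPPAPPAPPAPPAP

Every step adds PAP to the end: s(k+1) = s(k)·PAP.
From ooPAPPAPPAP, 2 further steps: ooPAPPAPPAP → ooPAPPAPPAPPAP → (answer).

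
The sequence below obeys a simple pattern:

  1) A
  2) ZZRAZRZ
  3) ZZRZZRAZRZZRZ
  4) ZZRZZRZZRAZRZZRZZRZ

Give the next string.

ZZRZZRZZRZZRAZRZZRZZRZZRZ

Every step adds ZZR to the front and ZRZ to the end of the previous string.
So the next term is ZZR·ZZRZZRZZRAZRZZRZZRZ·ZRZ.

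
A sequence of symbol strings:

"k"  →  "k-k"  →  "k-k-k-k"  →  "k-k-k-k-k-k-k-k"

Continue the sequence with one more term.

k-k-k-k-k-k-k-k-k-k-k-k-k-k-k-k

Each string is two copies of the previous one joined by '-'.
So the next term is two copies of k-k-k-k-k-k-k-k with '-' between the halves.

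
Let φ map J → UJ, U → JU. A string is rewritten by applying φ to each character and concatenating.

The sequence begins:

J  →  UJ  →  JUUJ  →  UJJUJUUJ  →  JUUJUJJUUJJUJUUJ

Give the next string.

Applying the rule to each of the 16 symbols of JUUJUJJUUJJUJUUJ gives the pieces UJ JU JU UJ JU UJ UJ JU JU UJ UJ JU UJ JU JU UJ, which concatenate to the answer.

UJJUJUUJJUUJUJJUJUUJUJJUUJJUJUUJ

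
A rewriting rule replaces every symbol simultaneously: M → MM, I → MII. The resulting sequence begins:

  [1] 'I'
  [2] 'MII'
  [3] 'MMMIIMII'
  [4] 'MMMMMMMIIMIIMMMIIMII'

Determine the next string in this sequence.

φ(MMMMMMMIIMIIMMMIIMII) expands symbol-by-symbol to MM MM MM MM MM MM MM MII MII MM MII MII MM MM MM MII MII MM MII MII; joining the 20 pieces gives the next term.

MMMMMMMMMMMMMMMIIMIIMMMIIMIIMMMMMMMIIMIIMMMIIMII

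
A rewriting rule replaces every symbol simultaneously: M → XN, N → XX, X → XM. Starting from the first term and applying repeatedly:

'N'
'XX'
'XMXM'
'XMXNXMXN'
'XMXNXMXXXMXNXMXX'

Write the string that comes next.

φ(XMXNXMXXXMXNXMXX) expands symbol-by-symbol to XM XN XM XX XM XN XM XM XM XN XM XX XM XN XM XM; joining the 16 pieces gives the next term.

XMXNXMXXXMXNXMXMXMXNXMXXXMXNXMXM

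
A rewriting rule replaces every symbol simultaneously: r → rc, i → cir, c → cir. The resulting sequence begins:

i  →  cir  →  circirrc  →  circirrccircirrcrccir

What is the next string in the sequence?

circirrccircirrcrccircircirrccircirrcrccirrccircircirrc

Applying the rule to each of the 21 symbols of circirrccircirrcrccir gives the pieces cir cir rc cir cir rc rc cir cir cir rc cir cir rc rc cir rc cir cir cir rc, which concatenate to the answer.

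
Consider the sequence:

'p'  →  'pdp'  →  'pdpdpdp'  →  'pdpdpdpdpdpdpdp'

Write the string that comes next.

Each string is two copies of the previous one joined by 'd'.
Doubling pdpdpdpdpdpdpdp with 'd' between the halves:

pdpdpdpdpdpdpdpdpdpdpdpdpdpdpdp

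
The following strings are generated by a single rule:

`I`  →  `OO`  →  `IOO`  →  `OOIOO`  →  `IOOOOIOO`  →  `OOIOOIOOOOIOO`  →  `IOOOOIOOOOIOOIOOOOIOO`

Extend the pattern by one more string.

OOIOOIOOOOIOOIOOOOIOOOOIOOIOOOOIOO

From term 3 onward, concatenate the second-to-last term with the last: I·OO = IOO, OO·IOO = OOIOO, …
The next term joins OOIOOIOOOOIOO and IOOOOIOOOOIOOIOOOOIOO.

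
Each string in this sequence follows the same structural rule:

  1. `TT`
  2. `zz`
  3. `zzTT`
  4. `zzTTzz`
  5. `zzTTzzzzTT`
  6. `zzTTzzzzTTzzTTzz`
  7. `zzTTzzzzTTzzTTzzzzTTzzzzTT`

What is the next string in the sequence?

Each term (from the third on) is the previous term followed by the one before it: term 3 = zz·TT = zzTT.
So term 8 is zzTTzzzzTTzzTTzzzzTTzzzzTT·zzTTzzzzTTzzTTzz.

zzTTzzzzTTzzTTzzzzTTzzzzTTzzTTzzzzTTzzTTzz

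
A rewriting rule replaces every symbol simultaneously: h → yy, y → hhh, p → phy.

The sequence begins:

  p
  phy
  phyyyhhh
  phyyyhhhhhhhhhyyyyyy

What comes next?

Applying the rule to each of the 20 symbols of phyyyhhhhhhhhhyyyyyy gives the pieces phy yy hhh hhh hhh yy yy yy yy yy yy yy yy yy hhh hhh hhh hhh hhh hhh, which concatenate to the answer.

phyyyhhhhhhhhhyyyyyyyyyyyyyyyyyyhhhhhhhhhhhhhhhhhh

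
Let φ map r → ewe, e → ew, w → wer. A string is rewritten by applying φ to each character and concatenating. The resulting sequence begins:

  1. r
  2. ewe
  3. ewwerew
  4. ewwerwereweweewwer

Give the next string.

ewwerwerewewewereweweewwerewwerewewwerwerewewe

Applying the rule to each of the 18 symbols of ewwerwereweweewwer gives the pieces ew wer wer ew ewe wer ew ewe ew wer ew wer ew ew wer wer ew ewe, which concatenate to the answer.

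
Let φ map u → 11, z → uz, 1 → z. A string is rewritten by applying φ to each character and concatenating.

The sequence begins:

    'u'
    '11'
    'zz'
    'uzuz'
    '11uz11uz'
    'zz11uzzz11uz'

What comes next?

Expanding zz11uzzz11uz: z→uz, z→uz, 1→z, 1→z, u→11, z→uz, z→uz, z→uz, 1→z, 1→z, u→11, z→uz. Concatenated: uz uz z z 11 uz uz uz z z 11 uz.

uzuzzz11uzuzuzzz11uz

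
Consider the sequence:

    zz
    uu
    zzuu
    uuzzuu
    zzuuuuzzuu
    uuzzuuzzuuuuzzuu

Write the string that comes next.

Each term (from the third on) is the two preceding terms concatenated in order: term 3 = zz·uu = zzuu.
So term 7 is zzuuuuzzuu·uuzzuuzzuuuuzzuu.

zzuuuuzzuuuuzzuuzzuuuuzzuu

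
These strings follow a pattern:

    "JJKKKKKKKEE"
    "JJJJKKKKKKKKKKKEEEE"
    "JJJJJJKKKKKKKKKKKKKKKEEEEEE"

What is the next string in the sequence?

JJJJJJJJKKKKKKKKKKKKKKKKKKKEEEEEEEE

Term n consists of 2n J's, followed by 4n+3 K's, followed by 2n E's (n = 1, 2, …).
At n = 4 the blocks have lengths 8, 19, 8.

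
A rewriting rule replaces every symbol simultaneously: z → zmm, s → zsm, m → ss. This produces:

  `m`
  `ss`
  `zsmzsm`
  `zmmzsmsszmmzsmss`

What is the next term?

φ(zmmzsmsszmmzsmss) expands symbol-by-symbol to zmm ss ss zmm zsm ss zsm zsm zmm ss ss zmm zsm ss zsm zsm; joining the 16 pieces gives the next term.

zmmsssszmmzsmsszsmzsmzmmsssszmmzsmsszsmzsm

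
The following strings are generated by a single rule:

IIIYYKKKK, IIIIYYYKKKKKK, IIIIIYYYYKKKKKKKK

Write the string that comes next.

IIIIIIYYYYYKKKKKKKKKK

Reading off run lengths: I runs 3, 4, 5; Y runs 2, 3, 4; K runs 4, 6, 8 — each is linear in n, where the shown terms are n = 2, 3, 4.
Setting n = 5 gives 6, 5, 10 characters in each block.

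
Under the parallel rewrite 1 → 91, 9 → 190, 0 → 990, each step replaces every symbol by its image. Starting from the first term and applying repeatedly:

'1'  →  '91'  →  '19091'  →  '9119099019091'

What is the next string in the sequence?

Rewriting the 13 symbols of 9119099019091 one by one yields 190 91 91 190 990 190 190 990 91 190 990 190 91; concatenated:

19091911909901901909909119099019091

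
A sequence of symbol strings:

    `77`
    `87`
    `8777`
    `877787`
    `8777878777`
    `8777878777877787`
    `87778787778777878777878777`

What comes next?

877787877787778787778787778777878777877787

Each term (from the third on) is the previous term followed by the one before it: term 3 = 87·77 = 8777.
The next term joins 87778787778777878777878777 and 8777878777877787.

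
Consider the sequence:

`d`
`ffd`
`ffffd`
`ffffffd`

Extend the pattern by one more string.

The strings grow by a fixed prefix ff each time.
So the next term is ff·ffffffd.

ffffffffd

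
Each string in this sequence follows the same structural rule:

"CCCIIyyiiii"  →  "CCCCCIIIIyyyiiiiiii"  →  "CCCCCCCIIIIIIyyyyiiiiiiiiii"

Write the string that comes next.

CCCCCCCCCIIIIIIIIyyyyyiiiiiiiiiiiii

The n-th term is 2n+1 C's then 2n I's then n+1 y's then 3n+1 i's (n = 1, 2, …).
At n = 4 the blocks have lengths 9, 8, 5, 13.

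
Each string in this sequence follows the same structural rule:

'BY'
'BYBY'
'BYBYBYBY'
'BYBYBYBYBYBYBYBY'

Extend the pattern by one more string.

Each string is two copies of the previous one concatenated.
Doubling BYBYBYBYBYBYBYBY:

BYBYBYBYBYBYBYBYBYBYBYBYBYBYBYBY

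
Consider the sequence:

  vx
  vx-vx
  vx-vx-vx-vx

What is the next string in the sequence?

Every step duplicates the string with '-' between the halves.
Doubling vx-vx-vx-vx with '-' between the halves:

vx-vx-vx-vx-vx-vx-vx-vx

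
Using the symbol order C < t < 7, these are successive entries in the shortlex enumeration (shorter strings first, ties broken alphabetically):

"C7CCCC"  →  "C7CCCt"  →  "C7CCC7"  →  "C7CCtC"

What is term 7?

C7CC7C

Continuing the enumeration 3 steps past C7CCtC: C7CCtC → C7CCtt → C7CCt7 → (answer).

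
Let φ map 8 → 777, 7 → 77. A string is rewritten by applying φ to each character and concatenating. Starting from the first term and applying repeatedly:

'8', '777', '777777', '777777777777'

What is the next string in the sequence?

777777777777777777777777

Rewriting each symbol of 777777777777: 7→77, 7→77, 7→77, 7→77, 7→77, 7→77, 7→77, 7→77, 7→77, 7→77, 7→77, 7→77, which concatenates to 77 77 77 77 77 77 77 77 77 77 77 77.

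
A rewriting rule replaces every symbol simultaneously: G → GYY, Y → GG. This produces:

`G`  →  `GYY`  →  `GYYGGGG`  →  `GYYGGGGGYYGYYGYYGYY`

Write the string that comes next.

φ(GYYGGGGGYYGYYGYYGYY) expands symbol-by-symbol to GYY GG GG GYY GYY GYY GYY GYY GG GG GYY GG GG GYY GG GG GYY GG GG; joining the 19 pieces gives the next term.

GYYGGGGGYYGYYGYYGYYGYYGGGGGYYGGGGGYYGGGGGYYGGGG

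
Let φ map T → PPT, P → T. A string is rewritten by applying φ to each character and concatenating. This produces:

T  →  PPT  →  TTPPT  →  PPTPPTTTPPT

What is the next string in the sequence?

TTPPTTTPPTPPTPPTTTPPT

Apply φ to PPTPPTTTPPT symbol by symbol: P→T, P→T, T→PPT, P→T, P→T, T→PPT, T→PPT, T→PPT, P→T, P→T, T→PPT; joined: T T PPT T T PPT PPT PPT T T PPT.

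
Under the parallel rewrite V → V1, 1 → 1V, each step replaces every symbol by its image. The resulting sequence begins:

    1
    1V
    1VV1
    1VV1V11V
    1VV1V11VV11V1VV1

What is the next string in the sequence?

Replace each of the 16 characters of 1VV1V11VV11V1VV1 in place — 1V V1 V1 1V V1 1V 1V V1 V1 1V 1V V1 1V V1 V1 1V — and concatenate.

1VV1V11VV11V1VV1V11V1VV11VV1V11V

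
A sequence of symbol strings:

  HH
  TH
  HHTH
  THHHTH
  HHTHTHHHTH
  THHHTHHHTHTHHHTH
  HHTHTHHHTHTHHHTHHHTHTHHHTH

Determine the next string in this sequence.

From term 3 onward, concatenate the second-to-last term with the last: HH·TH = HHTH, TH·HHTH = THHHTH, …
So term 8 is THHHTHHHTHTHHHTH·HHTHTHHHTHTHHHTHHHTHTHHHTH.

THHHTHHHTHTHHHTHHHTHTHHHTHTHHHTHHHTHTHHHTH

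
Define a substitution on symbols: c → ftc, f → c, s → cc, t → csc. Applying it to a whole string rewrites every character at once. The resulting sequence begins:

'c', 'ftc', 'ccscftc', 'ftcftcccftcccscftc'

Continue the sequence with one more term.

Applying the rule to each of the 18 symbols of ftcftcccftcccscftc gives the pieces c csc ftc c csc ftc ftc ftc c csc ftc ftc ftc cc ftc c csc ftc, which concatenate to the answer.

ccscftcccscftcftcftcccscftcftcftcccftcccscftc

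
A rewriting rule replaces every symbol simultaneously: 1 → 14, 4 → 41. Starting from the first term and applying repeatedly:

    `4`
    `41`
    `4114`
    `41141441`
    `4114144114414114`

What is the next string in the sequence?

Rewriting the 16 symbols of 4114144114414114 one by one yields 41 14 14 41 14 41 41 14 14 41 41 14 41 14 14 41; concatenated:

41141441144141141441411441141441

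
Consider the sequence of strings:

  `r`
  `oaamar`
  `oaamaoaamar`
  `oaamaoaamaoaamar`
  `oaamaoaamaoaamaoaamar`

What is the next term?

oaamaoaamaoaamaoaamaoaamar

Every step adds oaama at the front: s(k+1) = oaama·s(k).
One more step from oaamaoaamaoaamaoaamar gives the answer.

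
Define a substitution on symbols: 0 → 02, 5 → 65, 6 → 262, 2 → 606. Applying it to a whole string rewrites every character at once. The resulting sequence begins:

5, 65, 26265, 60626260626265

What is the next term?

Rewriting the 14 symbols of 60626260626265 one by one yields 262 02 262 606 262 606 262 02 262 606 262 606 262 65; concatenated:

262022626062626062620226260626260626265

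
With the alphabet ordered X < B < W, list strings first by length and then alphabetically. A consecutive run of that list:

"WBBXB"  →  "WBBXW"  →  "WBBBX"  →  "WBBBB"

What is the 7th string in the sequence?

Advancing 3 positions from WBBBB through WBBBB → WBBBW → WBBWX reaches term 7.

WBBWB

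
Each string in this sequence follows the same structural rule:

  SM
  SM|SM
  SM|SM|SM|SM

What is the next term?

s(k+1) = s(k)·|·s(k) — each term doubles the last with '|' between the halves.
So the next term is two copies of SM|SM|SM|SM with '|' between the halves.

SM|SM|SM|SM|SM|SM|SM|SM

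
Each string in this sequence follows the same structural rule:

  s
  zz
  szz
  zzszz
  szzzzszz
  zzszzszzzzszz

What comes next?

This is a Fibonacci-style word recurrence s(k) = s(k−2)·s(k−1): e.g. s·zz = szz.
So term 7 is szzzzszz·zzszzszzzzszz.

szzzzszzzzszzszzzzszz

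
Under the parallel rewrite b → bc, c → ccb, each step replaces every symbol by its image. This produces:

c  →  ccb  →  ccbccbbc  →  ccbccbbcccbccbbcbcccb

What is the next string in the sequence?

Replace each of the 21 characters of ccbccbbcccbccbbcbcccb in place — ccb ccb bc ccb ccb bc bc ccb ccb ccb bc ccb ccb bc bc ccb bc ccb ccb ccb bc — and concatenate.

ccbccbbcccbccbbcbcccbccbccbbcccbccbbcbcccbbcccbccbccbbc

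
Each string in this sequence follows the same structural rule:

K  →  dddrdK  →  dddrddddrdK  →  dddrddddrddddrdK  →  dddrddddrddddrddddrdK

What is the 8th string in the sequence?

dddrddddrddddrddddrddddrddddrddddrdK

Every step adds dddrd at the front: s(k+1) = dddrd·s(k).
From dddrddddrddddrddddrdK, 3 further steps: dddrddddrddddrddddrdK → dddrddddrddddrddddrddddrdK → dddrddddrddddrddddrddddrddddrdK → (answer).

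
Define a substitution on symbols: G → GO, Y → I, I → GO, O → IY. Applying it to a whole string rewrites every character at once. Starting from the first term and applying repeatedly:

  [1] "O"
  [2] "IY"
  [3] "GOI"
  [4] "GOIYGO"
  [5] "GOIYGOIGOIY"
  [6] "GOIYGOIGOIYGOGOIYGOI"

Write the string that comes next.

GOIYGOIGOIYGOGOIYGOIGOIYGOIYGOIGOIYGO

Replace each of the 20 characters of GOIYGOIGOIYGOGOIYGOI in place — GO IY GO I GO IY GO GO IY GO I GO IY GO IY GO I GO IY GO — and concatenate.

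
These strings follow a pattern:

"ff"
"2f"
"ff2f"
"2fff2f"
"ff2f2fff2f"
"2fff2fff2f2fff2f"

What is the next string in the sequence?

ff2f2fff2f2fff2fff2f2fff2f

This is a Fibonacci-style word recurrence s(k) = s(k−2)·s(k−1): e.g. ff·2f = ff2f.
The next term joins ff2f2fff2f and 2fff2fff2f2fff2f.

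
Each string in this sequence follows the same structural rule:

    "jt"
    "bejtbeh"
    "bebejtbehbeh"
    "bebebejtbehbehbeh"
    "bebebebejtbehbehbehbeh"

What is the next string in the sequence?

bebebebebejtbehbehbehbehbeh

s(k+1) = be·s(k)·beh, so each term gains be as a prefix and beh as a suffix.
One more step from bebebebejtbehbehbehbeh gives the answer.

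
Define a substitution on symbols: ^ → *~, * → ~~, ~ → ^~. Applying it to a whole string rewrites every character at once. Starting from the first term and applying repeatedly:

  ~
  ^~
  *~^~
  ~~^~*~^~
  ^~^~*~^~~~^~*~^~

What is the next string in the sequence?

*~^~*~^~~~^~*~^~^~^~*~^~~~^~*~^~

Replace each of the 16 characters of ^~^~*~^~~~^~*~^~ in place — *~ ^~ *~ ^~ ~~ ^~ *~ ^~ ^~ ^~ *~ ^~ ~~ ^~ *~ ^~ — and concatenate.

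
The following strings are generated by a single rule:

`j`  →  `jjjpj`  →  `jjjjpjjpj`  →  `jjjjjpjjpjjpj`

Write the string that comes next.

jjjjjjpjjpjjpjjpj

s(k+1) = j·s(k)·jpj, so each term gains j as a prefix and jpj as a suffix.
So the next term is j·jjjjjpjjpjjpj·jpj.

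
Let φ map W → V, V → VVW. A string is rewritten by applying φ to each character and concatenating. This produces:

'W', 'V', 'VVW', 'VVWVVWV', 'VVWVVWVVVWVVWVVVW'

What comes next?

Rewriting the 17 symbols of VVWVVWVVVWVVWVVVW one by one yields VVW VVW V VVW VVW V VVW VVW VVW V VVW VVW V VVW VVW VVW V; concatenated:

VVWVVWVVVWVVWVVVWVVWVVWVVVWVVWVVVWVVWVVWV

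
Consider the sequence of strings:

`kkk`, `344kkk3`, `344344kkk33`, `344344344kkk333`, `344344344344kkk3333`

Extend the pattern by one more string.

s(k+1) = 344·s(k)·3, so each term gains 344 as a prefix and 3 as a suffix.
One more step from 344344344344kkk3333 gives the answer.

344344344344344kkk33333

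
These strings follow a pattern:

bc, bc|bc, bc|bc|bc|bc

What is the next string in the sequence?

Each string is two copies of the previous one joined by '|'.
Doubling bc|bc|bc|bc with '|' between the halves:

bc|bc|bc|bc|bc|bc|bc|bc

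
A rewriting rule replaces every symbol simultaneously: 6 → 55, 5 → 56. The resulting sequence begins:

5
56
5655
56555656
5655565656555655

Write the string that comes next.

56555656565556555655565656555656

φ(5655565656555655) expands symbol-by-symbol to 56 55 56 56 56 55 56 55 56 55 56 56 56 55 56 56; joining the 16 pieces gives the next term.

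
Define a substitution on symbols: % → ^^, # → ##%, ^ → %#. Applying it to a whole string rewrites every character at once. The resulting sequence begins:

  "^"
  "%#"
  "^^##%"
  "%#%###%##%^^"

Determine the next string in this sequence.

^^##%^^##%##%##%^^##%##%^^%#%#

Rewriting each symbol of %#%###%##%^^: %→^^, #→##%, %→^^, #→##%, #→##%, #→##%, %→^^, #→##%, #→##%, %→^^, ^→%#, ^→%#, which concatenates to ^^ ##% ^^ ##% ##% ##% ^^ ##% ##% ^^ %# %#.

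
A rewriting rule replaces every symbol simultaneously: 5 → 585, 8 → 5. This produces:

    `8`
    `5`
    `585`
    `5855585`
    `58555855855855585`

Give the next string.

Rewriting the 17 symbols of 58555855855855585 one by one yields 585 5 585 585 585 5 585 585 5 585 585 5 585 585 585 5 585; concatenated:

58555855855855585585558558555855855855585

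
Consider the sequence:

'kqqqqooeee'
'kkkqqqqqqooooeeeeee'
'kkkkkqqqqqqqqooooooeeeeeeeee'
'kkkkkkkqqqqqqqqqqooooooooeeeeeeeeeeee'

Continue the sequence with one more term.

kkkkkkkkkqqqqqqqqqqqqooooooooooeeeeeeeeeeeeeee

Term n consists of 2n-1 k's, followed by 2n+2 q's, followed by 2n o's, followed by 3n e's (n = 1, 2, …).
For the next term, n = 5, so the run lengths are 9, 12, 10, 15.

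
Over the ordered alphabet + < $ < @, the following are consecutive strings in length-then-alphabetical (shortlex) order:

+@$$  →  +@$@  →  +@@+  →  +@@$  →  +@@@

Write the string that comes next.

$+++

Treat +@@@ as a base-3 numeral over the given alphabet and add one, carrying through any trailing @'s.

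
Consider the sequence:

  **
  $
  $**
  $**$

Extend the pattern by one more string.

From term 3 onward, concatenate the last term with the second-to-last: $·** = $**, $**·$ = $**$, …
So term 5 is $**$·$**.

$**$$**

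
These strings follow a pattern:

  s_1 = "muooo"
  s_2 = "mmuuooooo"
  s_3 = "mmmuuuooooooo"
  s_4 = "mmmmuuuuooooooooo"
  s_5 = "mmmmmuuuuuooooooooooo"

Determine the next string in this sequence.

mmmmmmuuuuuuooooooooooooo

Reading off run lengths: m runs 1, 2, 3, 4, 5; u runs 1, 2, 3, 4, 5; o runs 3, 5, 7, 9, 11 — each is linear in n (n = 1, 2, …).
Setting n = 6 gives 6, 6, 13 characters in each block.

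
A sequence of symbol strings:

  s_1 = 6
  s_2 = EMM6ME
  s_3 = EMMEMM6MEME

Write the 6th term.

Every step adds EMM to the front and ME to the end of the previous string.
From EMMEMM6MEME, 3 further steps: EMMEMM6MEME → EMMEMMEMM6MEMEME → EMMEMMEMMEMM6MEMEMEME → (answer).

EMMEMMEMMEMMEMM6MEMEMEMEME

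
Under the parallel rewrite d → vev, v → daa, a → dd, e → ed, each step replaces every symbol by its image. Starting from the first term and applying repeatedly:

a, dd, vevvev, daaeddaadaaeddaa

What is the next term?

Applying the rule to each of the 16 symbols of daaeddaadaaeddaa gives the pieces vev dd dd ed vev vev dd dd vev dd dd ed vev vev dd dd, which concatenate to the answer.

vevddddedvevvevddddvevddddedvevvevdddd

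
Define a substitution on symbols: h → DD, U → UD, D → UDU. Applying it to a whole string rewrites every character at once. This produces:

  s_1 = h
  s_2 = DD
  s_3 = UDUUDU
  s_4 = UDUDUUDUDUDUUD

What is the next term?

UDUDUUDUDUUDUDUDUUDUDUUDUDUUDUDUDU

Applying the rule to each of the 14 symbols of UDUDUUDUDUDUUD gives the pieces UD UDU UD UDU UD UD UDU UD UDU UD UDU UD UD UDU, which concatenate to the answer.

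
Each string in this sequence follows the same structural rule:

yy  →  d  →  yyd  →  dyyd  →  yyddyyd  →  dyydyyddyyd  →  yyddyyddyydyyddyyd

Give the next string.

This is a Fibonacci-style word recurrence s(k) = s(k−2)·s(k−1): e.g. yy·d = yyd.
So term 8 is dyydyyddyyd·yyddyyddyydyyddyyd.

dyydyyddyydyyddyyddyydyyddyyd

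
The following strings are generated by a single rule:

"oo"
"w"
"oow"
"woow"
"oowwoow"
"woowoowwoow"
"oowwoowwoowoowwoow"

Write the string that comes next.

woowoowwoowoowwoowwoowoowwoow

Each term (from the third on) is the two preceding terms concatenated in order: term 3 = oo·w = oow.
So term 8 is woowoowwoow·oowwoowwoowoowwoow.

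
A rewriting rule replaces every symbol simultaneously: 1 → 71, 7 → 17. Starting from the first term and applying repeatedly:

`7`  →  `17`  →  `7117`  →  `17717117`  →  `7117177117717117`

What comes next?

17717117711717717117177117717117

Applying the rule to each of the 16 symbols of 7117177117717117 gives the pieces 17 71 71 17 71 17 17 71 71 17 17 71 17 71 71 17, which concatenate to the answer.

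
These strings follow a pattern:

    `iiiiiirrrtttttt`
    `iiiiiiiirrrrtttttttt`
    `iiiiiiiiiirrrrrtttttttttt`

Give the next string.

iiiiiiiiiiiirrrrrrtttttttttttt

Reading off run lengths: i runs 6, 8, 10; r runs 3, 4, 5; t runs 6, 8, 10 — each is linear in n, where the shown terms are n = 3, 4, 5.
For the next term, n = 6, so the run lengths are 12, 6, 12.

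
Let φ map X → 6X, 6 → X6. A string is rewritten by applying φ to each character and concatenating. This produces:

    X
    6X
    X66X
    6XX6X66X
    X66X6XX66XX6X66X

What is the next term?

Replace each of the 16 characters of X66X6XX66XX6X66X in place — 6X X6 X6 6X X6 6X 6X X6 X6 6X 6X X6 6X X6 X6 6X — and concatenate.

6XX6X66XX66X6XX6X66X6XX66XX6X66X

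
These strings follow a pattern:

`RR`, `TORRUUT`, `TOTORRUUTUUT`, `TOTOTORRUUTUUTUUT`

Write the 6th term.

TOTOTOTOTORRUUTUUTUUTUUTUUT

Each term wraps the previous one in TO on the left and UUT on the right.
From TOTOTORRUUTUUTUUT, 2 further steps: TOTOTORRUUTUUTUUT → TOTOTOTORRUUTUUTUUTUUT → (answer).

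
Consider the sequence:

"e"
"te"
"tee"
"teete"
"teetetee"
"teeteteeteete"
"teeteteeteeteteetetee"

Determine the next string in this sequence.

From term 3 onward, concatenate the last term with the second-to-last: te·e = tee, tee·te = teete, …
The next term joins teeteteeteeteteetetee and teeteteeteete.

teeteteeteeteteeteteeteeteteeteete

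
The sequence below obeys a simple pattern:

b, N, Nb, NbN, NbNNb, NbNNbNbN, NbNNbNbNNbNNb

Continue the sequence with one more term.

NbNNbNbNNbNNbNbNNbNbN

Each term (from the third on) is the previous term followed by the one before it: term 3 = N·b = Nb.
So term 8 is NbNNbNbNNbNNb·NbNNbNbN.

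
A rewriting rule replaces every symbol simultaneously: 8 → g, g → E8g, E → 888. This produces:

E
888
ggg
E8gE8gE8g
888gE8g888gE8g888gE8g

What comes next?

gggE8g888gE8ggggE8g888gE8ggggE8g888gE8g

φ(888gE8g888gE8g888gE8g) expands symbol-by-symbol to g g g E8g 888 g E8g g g g E8g 888 g E8g g g g E8g 888 g E8g; joining the 21 pieces gives the next term.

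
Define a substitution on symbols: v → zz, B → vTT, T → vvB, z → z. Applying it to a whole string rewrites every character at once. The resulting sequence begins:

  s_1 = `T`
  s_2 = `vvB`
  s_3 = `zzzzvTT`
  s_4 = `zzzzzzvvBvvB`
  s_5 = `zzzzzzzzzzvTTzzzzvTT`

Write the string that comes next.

Rewriting the 20 symbols of zzzzzzzzzzvTTzzzzvTT one by one yields z z z z z z z z z z zz vvB vvB z z z z zz vvB vvB; concatenated:

zzzzzzzzzzzzvvBvvBzzzzzzvvBvvB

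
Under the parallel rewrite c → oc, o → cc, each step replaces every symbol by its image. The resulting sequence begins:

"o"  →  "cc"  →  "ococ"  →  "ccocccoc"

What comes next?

ococccocococccoc

Rewriting each symbol of ccocccoc: c→oc, c→oc, o→cc, c→oc, c→oc, c→oc, o→cc, c→oc, which concatenates to oc oc cc oc oc oc cc oc.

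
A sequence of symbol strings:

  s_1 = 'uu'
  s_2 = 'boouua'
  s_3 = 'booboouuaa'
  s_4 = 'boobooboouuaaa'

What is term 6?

boobooboobooboouuaaaaa

Each term wraps the previous one in boo on the left and a on the right.
From boobooboouuaaa, 2 further steps: boobooboouuaaa → booboobooboouuaaaa → (answer).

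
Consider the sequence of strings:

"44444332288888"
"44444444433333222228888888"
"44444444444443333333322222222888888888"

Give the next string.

Each string has the form 4^{4n+1} 3^{3n-1} 2^{3n-1} 8^{2n+3} (n = 1, 2, …).
For the next term, n = 4, so the run lengths are 17, 11, 11, 11.

44444444444444444333333333332222222222288888888888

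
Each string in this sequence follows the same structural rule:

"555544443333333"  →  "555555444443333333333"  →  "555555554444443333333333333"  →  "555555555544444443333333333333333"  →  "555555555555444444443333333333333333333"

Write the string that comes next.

555555555555554444444443333333333333333333333

Each string has the form 5^{2n} 4^{n+2} 3^{3n+1}, where the shown terms are n = 2, 3, 4, 5, 6.
Setting n = 7 gives 14, 9, 22 characters in each block.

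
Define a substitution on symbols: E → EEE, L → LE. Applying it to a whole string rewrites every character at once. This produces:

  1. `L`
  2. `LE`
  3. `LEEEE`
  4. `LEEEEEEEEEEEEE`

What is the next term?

φ(LEEEEEEEEEEEEE) expands symbol-by-symbol to LE EEE EEE EEE EEE EEE EEE EEE EEE EEE EEE EEE EEE EEE; joining the 14 pieces gives the next term.

LEEEEEEEEEEEEEEEEEEEEEEEEEEEEEEEEEEEEEEEE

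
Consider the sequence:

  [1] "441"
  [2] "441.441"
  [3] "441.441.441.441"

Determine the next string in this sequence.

441.441.441.441.441.441.441.441

Each string is two copies of the previous one joined by '.'.
So the next term is two copies of 441.441.441.441 with '.' between the halves.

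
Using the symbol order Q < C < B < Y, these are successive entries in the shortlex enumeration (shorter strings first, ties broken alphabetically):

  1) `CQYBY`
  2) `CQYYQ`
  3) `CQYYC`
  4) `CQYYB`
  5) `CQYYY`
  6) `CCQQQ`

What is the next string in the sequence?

CCQQC

The successor of CCQQQ increments the rightmost position that isn't already Y and resets every position after it to Q.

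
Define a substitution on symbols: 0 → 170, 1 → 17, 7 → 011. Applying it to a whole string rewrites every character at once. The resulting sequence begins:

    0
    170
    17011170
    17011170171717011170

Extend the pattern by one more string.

17011170171717011170170111701117011170171717011170

Applying the rule to each of the 20 symbols of 17011170171717011170 gives the pieces 17 011 170 17 17 17 011 170 17 011 17 011 17 011 170 17 17 17 011 170, which concatenate to the answer.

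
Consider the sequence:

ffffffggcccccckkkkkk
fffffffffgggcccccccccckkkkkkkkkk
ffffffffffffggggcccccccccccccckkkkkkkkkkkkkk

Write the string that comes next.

Reading off run lengths: f runs 6, 9, 12; g runs 2, 3, 4; c runs 6, 10, 14; k runs 6, 10, 14 — each is linear in n (n = 1, 2, …).
At n = 4 the blocks have lengths 15, 5, 18, 18.

fffffffffffffffgggggcccccccccccccccccckkkkkkkkkkkkkkkkkk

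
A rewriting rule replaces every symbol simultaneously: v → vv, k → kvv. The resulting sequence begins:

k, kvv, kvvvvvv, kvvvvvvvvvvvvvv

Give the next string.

Replace each of the 15 characters of kvvvvvvvvvvvvvv in place — kvv vv vv vv vv vv vv vv vv vv vv vv vv vv vv — and concatenate.

kvvvvvvvvvvvvvvvvvvvvvvvvvvvvvv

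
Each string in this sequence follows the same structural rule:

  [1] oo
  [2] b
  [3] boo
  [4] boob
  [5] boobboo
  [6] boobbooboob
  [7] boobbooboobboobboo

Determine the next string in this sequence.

boobbooboobboobbooboobbooboob

This is a Fibonacci-style word recurrence s(k) = s(k−1)·s(k−2): e.g. b·oo = boo.
The next term joins boobbooboobboobboo and boobbooboob.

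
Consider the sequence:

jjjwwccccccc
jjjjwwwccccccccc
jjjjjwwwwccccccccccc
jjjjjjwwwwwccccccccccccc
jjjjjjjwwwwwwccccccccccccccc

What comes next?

jjjjjjjjwwwwwwwccccccccccccccccc

Each string has the form j^{n} w^{n-1} c^{2n+1}, where the shown terms are n = 3, 4, 5, 6, 7.
For the next term, n = 8, so the run lengths are 8, 7, 17.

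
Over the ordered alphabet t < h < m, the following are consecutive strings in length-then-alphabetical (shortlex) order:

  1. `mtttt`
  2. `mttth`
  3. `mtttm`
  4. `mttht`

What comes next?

The successor of mttht increments the rightmost position that isn't already m and resets every position after it to t.

mtthh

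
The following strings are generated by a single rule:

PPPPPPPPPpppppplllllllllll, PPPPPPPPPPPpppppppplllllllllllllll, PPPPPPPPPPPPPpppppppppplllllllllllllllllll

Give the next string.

PPPPPPPPPPPPPPPpppppppppppplllllllllllllllllllllll

Each string has the form P^{2n+3} p^{2n} l^{4n-1}, where the shown terms are n = 3, 4, 5.
For the next term, n = 6, so the run lengths are 15, 12, 23.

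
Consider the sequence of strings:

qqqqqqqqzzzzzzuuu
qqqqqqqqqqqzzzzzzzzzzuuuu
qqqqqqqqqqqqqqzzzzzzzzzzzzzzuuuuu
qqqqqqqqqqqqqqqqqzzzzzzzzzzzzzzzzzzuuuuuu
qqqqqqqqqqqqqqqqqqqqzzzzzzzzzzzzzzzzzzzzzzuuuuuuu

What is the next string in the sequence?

qqqqqqqqqqqqqqqqqqqqqqqzzzzzzzzzzzzzzzzzzzzzzzzzzuuuuuuuu

Each string has the form q^{3n+2} z^{4n-2} u^{n+1}, where the shown terms are n = 2, 3, 4, 5, 6.
For the next term, n = 7, so the run lengths are 23, 26, 8.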